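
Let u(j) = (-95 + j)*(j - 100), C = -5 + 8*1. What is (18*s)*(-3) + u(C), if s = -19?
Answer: 9950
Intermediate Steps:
C = 3 (C = -5 + 8 = 3)
u(j) = (-100 + j)*(-95 + j) (u(j) = (-95 + j)*(-100 + j) = (-100 + j)*(-95 + j))
(18*s)*(-3) + u(C) = (18*(-19))*(-3) + (9500 + 3² - 195*3) = -342*(-3) + (9500 + 9 - 585) = 1026 + 8924 = 9950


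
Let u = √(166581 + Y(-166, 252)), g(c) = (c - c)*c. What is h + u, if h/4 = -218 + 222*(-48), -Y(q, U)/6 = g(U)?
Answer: -43496 + 3*√18509 ≈ -43088.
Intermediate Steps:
g(c) = 0 (g(c) = 0*c = 0)
Y(q, U) = 0 (Y(q, U) = -6*0 = 0)
h = -43496 (h = 4*(-218 + 222*(-48)) = 4*(-218 - 10656) = 4*(-10874) = -43496)
u = 3*√18509 (u = √(166581 + 0) = √166581 = 3*√18509 ≈ 408.14)
h + u = -43496 + 3*√18509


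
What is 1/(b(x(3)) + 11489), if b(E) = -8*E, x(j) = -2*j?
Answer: 1/11537 ≈ 8.6678e-5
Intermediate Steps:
1/(b(x(3)) + 11489) = 1/(-(-16)*3 + 11489) = 1/(-8*(-6) + 11489) = 1/(48 + 11489) = 1/11537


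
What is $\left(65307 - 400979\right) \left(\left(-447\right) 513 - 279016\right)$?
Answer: $170631140744$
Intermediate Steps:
$\left(65307 - 400979\right) \left(\left(-447\right) 513 - 279016\right) = - 335672 \left(-229311 - 279016\right) = \left(-335672\right) \left(-508327\right) = 170631140744$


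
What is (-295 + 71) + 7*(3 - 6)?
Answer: -245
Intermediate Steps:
(-295 + 71) + 7*(3 - 6) = -224 + 7*(-3) = -224 - 21 = -245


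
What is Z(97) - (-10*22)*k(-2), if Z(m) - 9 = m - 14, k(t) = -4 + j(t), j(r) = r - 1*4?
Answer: -2108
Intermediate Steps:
j(r) = -4 + r (j(r) = r - 4 = -4 + r)
k(t) = -8 + t (k(t) = -4 + (-4 + t) = -8 + t)
Z(m) = -5 + m (Z(m) = 9 + (m - 14) = 9 + (-14 + m) = -5 + m)
Z(97) - (-10*22)*k(-2) = (-5 + 97) - (-10*22)*(-8 - 2) = 92 - (-220)*(-10) = 92 - 1*2200 = 92 - 2200 = -2108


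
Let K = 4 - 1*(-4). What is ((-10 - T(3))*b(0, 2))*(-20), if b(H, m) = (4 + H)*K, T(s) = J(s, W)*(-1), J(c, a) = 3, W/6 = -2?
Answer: 4480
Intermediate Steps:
W = -12 (W = 6*(-2) = -12)
K = 8 (K = 4 + 4 = 8)
T(s) = -3 (T(s) = 3*(-1) = -3)
b(H, m) = 32 + 8*H (b(H, m) = (4 + H)*8 = 32 + 8*H)
((-10 - T(3))*b(0, 2))*(-20) = ((-10 - 1*(-3))*(32 + 8*0))*(-20) = ((-10 + 3)*(32 + 0))*(-20) = -7*32*(-20) = -224*(-20) = 4480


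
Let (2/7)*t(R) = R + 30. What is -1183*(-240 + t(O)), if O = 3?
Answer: 294567/2 ≈ 1.4728e+5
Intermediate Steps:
t(R) = 105 + 7*R/2 (t(R) = 7*(R + 30)/2 = 7*(30 + R)/2 = 105 + 7*R/2)
-1183*(-240 + t(O)) = -1183*(-240 + (105 + (7/2)*3)) = -1183*(-240 + (105 + 21/2)) = -1183*(-240 + 231/2) = -1183*(-249/2) = 294567/2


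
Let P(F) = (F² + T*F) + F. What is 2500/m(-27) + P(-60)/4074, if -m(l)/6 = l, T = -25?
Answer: 130970/7857 ≈ 16.669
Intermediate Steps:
P(F) = F² - 24*F (P(F) = (F² - 25*F) + F = F² - 24*F)
m(l) = -6*l
2500/m(-27) + P(-60)/4074 = 2500/((-6*(-27))) - 60*(-24 - 60)/4074 = 2500/162 - 60*(-84)*(1/4074) = 2500*(1/162) + 5040*(1/4074) = 1250/81 + 120/97 = 130970/7857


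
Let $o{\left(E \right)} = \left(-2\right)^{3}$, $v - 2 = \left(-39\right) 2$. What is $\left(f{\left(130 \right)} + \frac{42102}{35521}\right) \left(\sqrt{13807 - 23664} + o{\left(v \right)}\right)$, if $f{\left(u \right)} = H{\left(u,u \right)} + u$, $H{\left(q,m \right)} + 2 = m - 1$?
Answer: $- \frac{73367992}{35521} + \frac{9170999 i \sqrt{9857}}{35521} \approx -2065.5 + 25633.0 i$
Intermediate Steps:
$H{\left(q,m \right)} = -3 + m$ ($H{\left(q,m \right)} = -2 + \left(m - 1\right) = -2 + \left(-1 + m\right) = -3 + m$)
$v = -76$ ($v = 2 - 78 = -76$)
$o{\left(E \right)} = -8$
$f{\left(u \right)} = -3 + 2 u$ ($f{\left(u \right)} = \left(-3 + u\right) + u = -3 + 2 u$)
$\left(f{\left(130 \right)} + \frac{42102}{35521}\right) \left(\sqrt{13807 - 23664} + o{\left(v \right)}\right) = \left(\left(-3 + 2 \cdot 130\right) + \frac{42102}{35521}\right) \left(\sqrt{13807 - 23664} - 8\right) = \left(\left(-3 + 260\right) + 42102 \cdot \frac{1}{35521}\right) \left(\sqrt{-9857} - 8\right) = \left(257 + \frac{42102}{35521}\right) \left(i \sqrt{9857} - 8\right) = \frac{9170999 \left(-8 + i \sqrt{9857}\right)}{35521} = - \frac{73367992}{35521} + \frac{9170999 i \sqrt{9857}}{35521}$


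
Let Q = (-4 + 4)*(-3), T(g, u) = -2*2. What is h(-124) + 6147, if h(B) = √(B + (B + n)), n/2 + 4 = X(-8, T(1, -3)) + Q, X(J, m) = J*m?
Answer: 6147 + 8*I*√3 ≈ 6147.0 + 13.856*I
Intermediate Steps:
T(g, u) = -4
Q = 0 (Q = 0*(-3) = 0)
n = 56 (n = -8 + 2*(-8*(-4) + 0) = -8 + 2*(32 + 0) = -8 + 2*32 = -8 + 64 = 56)
h(B) = √(56 + 2*B) (h(B) = √(B + (B + 56)) = √(B + (56 + B)) = √(56 + 2*B))
h(-124) + 6147 = √(56 + 2*(-124)) + 6147 = √(56 - 248) + 6147 = √(-192) + 6147 = 8*I*√3 + 6147 = 6147 + 8*I*√3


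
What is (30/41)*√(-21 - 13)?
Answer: 30*I*√34/41 ≈ 4.2665*I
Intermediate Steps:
(30/41)*√(-21 - 13) = (30*(1/41))*√(-34) = 30*(I*√34)/41 = 30*I*√34/41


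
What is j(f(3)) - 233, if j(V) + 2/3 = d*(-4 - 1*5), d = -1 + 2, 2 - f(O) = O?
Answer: -728/3 ≈ -242.67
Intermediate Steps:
f(O) = 2 - O
d = 1
j(V) = -29/3 (j(V) = -⅔ + 1*(-4 - 1*5) = -⅔ + 1*(-4 - 5) = -⅔ + 1*(-9) = -⅔ - 9 = -29/3)
j(f(3)) - 233 = -29/3 - 233 = -728/3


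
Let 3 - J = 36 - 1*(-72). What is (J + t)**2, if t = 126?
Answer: 441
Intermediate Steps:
J = -105 (J = 3 - (36 - 1*(-72)) = 3 - (36 + 72) = 3 - 1*108 = 3 - 108 = -105)
(J + t)**2 = (-105 + 126)**2 = 21**2 = 441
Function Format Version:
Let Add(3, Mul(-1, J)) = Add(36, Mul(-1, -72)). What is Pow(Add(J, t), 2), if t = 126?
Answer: 441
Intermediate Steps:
J = -105 (J = Add(3, Mul(-1, Add(36, Mul(-1, -72)))) = Add(3, Mul(-1, Add(36, 72))) = Add(3, Mul(-1, 108)) = Add(3, -108) = -105)
Pow(Add(J, t), 2) = Pow(Add(-105, 126), 2) = Pow(21, 2) = 441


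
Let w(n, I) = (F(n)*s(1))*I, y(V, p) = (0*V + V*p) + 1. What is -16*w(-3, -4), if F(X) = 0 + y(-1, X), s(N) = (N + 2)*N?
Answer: 768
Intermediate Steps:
y(V, p) = 1 + V*p (y(V, p) = (0 + V*p) + 1 = V*p + 1 = 1 + V*p)
s(N) = N*(2 + N) (s(N) = (2 + N)*N = N*(2 + N))
F(X) = 1 - X (F(X) = 0 + (1 - X) = 1 - X)
w(n, I) = I*(3 - 3*n) (w(n, I) = ((1 - n)*(1*(2 + 1)))*I = ((1 - n)*(1*3))*I = ((1 - n)*3)*I = (3 - 3*n)*I = I*(3 - 3*n))
-16*w(-3, -4) = -48*(-4)*(1 - 1*(-3)) = -48*(-4)*(1 + 3) = -48*(-4)*4 = -16*(-48) = 768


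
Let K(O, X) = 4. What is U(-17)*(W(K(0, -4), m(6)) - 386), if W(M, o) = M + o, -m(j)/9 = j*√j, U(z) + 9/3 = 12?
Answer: -3438 - 486*√6 ≈ -4628.5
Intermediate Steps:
U(z) = 9 (U(z) = -3 + 12 = 9)
m(j) = -9*j^(3/2) (m(j) = -9*j*√j = -9*j^(3/2))
U(-17)*(W(K(0, -4), m(6)) - 386) = 9*((4 - 54*√6) - 386) = 9*(-382 - 54*√6) = -3438 - 486*√6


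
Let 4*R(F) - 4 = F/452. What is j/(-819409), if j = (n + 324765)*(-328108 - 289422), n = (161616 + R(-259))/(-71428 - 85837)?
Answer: 5702383363346675819/23298675634408 ≈ 2.4475e+5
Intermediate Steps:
R(F) = 1 + F/1808 (R(F) = 1 + (F/452)/4 = 1 + F/1808)
n = -292203277/284335120 (n = (161616 + (1 + (1/1808)*(-259)))/(-71428 - 85837) = (161616 + (1 - 259/1808))/(-157265) = (161616 + 1549/1808)*(-1/157265) = (292203277/1808)*(-1/157265) = -292203277/284335120 ≈ -1.0277)
j = -5702383363346675819/28433512 (j = (-292203277/284335120 + 324765)*(-328108 - 289422) = (92341803043523/284335120)*(-617530) = -5702383363346675819/28433512 ≈ -2.0055e+11)
j/(-819409) = -5702383363346675819/28433512/(-819409) = -5702383363346675819/28433512*(-1/819409) = 5702383363346675819/23298675634408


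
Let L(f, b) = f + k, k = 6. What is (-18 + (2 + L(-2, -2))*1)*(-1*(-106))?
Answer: -1272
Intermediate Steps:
L(f, b) = 6 + f (L(f, b) = f + 6 = 6 + f)
(-18 + (2 + L(-2, -2))*1)*(-1*(-106)) = (-18 + (2 + (6 - 2))*1)*(-1*(-106)) = (-18 + (2 + 4)*1)*106 = (-18 + 6*1)*106 = (-18 + 6)*106 = -12*106 = -1272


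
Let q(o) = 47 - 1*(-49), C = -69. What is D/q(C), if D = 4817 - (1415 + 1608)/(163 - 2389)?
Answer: 10725665/213696 ≈ 50.191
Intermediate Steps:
q(o) = 96 (q(o) = 47 + 49 = 96)
D = 10725665/2226 (D = 4817 - 3023/(-2226) = 4817 - 3023*(-1)/2226 = 4817 - 1*(-3023/2226) = 4817 + 3023/2226 = 10725665/2226 ≈ 4818.4)
D/q(C) = (10725665/2226)/96 = (10725665/2226)*(1/96) = 10725665/213696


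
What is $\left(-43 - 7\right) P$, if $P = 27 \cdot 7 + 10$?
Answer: $-9950$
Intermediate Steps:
$P = 199$ ($P = 189 + 10 = 199$)
$\left(-43 - 7\right) P = \left(-43 - 7\right) 199 = \left(-50\right) 199 = -9950$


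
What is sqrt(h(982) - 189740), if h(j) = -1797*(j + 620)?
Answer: I*sqrt(3068534) ≈ 1751.7*I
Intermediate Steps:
h(j) = -1114140 - 1797*j (h(j) = -1797*(620 + j) = -1114140 - 1797*j)
sqrt(h(982) - 189740) = sqrt((-1114140 - 1797*982) - 189740) = sqrt((-1114140 - 1764654) - 189740) = sqrt(-2878794 - 189740) = sqrt(-3068534) = I*sqrt(3068534)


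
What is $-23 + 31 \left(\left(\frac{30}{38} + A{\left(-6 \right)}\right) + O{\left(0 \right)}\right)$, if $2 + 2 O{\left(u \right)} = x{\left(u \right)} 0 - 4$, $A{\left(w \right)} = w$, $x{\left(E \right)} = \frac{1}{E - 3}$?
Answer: $- \frac{5273}{19} \approx -277.53$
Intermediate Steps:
$x{\left(E \right)} = \frac{1}{-3 + E}$
$O{\left(u \right)} = -3$ ($O{\left(u \right)} = -1 + \frac{\frac{1}{-3 + u} 0 - 4}{2} = -1 + \frac{0 - 4}{2} = -1 + \frac{1}{2} \left(-4\right) = -1 - 2 = -3$)
$-23 + 31 \left(\left(\frac{30}{38} + A{\left(-6 \right)}\right) + O{\left(0 \right)}\right) = -23 + 31 \left(\left(\frac{30}{38} - 6\right) - 3\right) = -23 + 31 \left(\left(30 \cdot \frac{1}{38} - 6\right) - 3\right) = -23 + 31 \left(\left(\frac{15}{19} - 6\right) - 3\right) = -23 + 31 \left(- \frac{99}{19} - 3\right) = -23 + 31 \left(- \frac{156}{19}\right) = -23 - \frac{4836}{19} = - \frac{5273}{19}$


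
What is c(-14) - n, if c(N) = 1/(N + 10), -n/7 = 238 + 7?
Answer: 6859/4 ≈ 1714.8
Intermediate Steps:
n = -1715 (n = -7*(238 + 7) = -7*245 = -1715)
c(N) = 1/(10 + N)
c(-14) - n = 1/(10 - 14) - 1*(-1715) = 1/(-4) + 1715 = -¼ + 1715 = 6859/4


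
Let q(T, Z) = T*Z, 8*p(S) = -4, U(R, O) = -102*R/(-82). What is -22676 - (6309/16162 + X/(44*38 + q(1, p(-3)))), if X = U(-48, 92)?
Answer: -50232937584571/2215212206 ≈ -22676.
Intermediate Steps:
U(R, O) = 51*R/41 (U(R, O) = -102*R*(-1/82) = 51*R/41)
X = -2448/41 (X = (51/41)*(-48) = -2448/41 ≈ -59.707)
p(S) = -½ (p(S) = (⅛)*(-4) = -½)
-22676 - (6309/16162 + X/(44*38 + q(1, p(-3)))) = -22676 - (6309/16162 - 2448/(41*(44*38 + 1*(-½)))) = -22676 - (6309*(1/16162) - 2448/(41*(1672 - ½))) = -22676 - (6309/16162 - 2448/(41*3343/2)) = -22676 - (6309/16162 - 2448/41*2/3343) = -22676 - (6309/16162 - 4896/137063) = -22676 - 1*785601315/2215212206 = -22676 - 785601315/2215212206 = -50232937584571/2215212206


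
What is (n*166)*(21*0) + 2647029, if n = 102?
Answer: 2647029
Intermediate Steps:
(n*166)*(21*0) + 2647029 = (102*166)*(21*0) + 2647029 = 16932*0 + 2647029 = 0 + 2647029 = 2647029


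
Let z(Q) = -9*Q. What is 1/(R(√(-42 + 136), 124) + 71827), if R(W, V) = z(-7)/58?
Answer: 58/4166029 ≈ 1.3922e-5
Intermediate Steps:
R(W, V) = 63/58 (R(W, V) = -9*(-7)/58 = 63*(1/58) = 63/58)
1/(R(√(-42 + 136), 124) + 71827) = 1/(63/58 + 71827) = 1/(4166029/58) = 58/4166029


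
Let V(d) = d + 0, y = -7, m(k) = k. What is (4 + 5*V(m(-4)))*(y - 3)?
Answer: 160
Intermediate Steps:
V(d) = d
(4 + 5*V(m(-4)))*(y - 3) = (4 + 5*(-4))*(-7 - 3) = (4 - 20)*(-10) = -16*(-10) = 160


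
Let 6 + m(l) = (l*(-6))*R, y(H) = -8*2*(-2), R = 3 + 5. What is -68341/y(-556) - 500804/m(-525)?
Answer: -868904441/403104 ≈ -2155.5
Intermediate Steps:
R = 8
y(H) = 32 (y(H) = -16*(-2) = 32)
m(l) = -6 - 48*l (m(l) = -6 + (l*(-6))*8 = -6 - 6*l*8 = -6 - 48*l)
-68341/y(-556) - 500804/m(-525) = -68341/32 - 500804/(-6 - 48*(-525)) = -68341*1/32 - 500804/(-6 + 25200) = -68341/32 - 500804/25194 = -68341/32 - 500804*1/25194 = -68341/32 - 250402/12597 = -868904441/403104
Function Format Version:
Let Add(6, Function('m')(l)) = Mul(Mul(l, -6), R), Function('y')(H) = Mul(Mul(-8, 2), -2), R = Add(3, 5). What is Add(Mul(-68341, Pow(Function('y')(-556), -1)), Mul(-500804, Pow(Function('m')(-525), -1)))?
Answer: Rational(-868904441, 403104) ≈ -2155.5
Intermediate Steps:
R = 8
Function('y')(H) = 32 (Function('y')(H) = Mul(-16, -2) = 32)
Function('m')(l) = Add(-6, Mul(-48, l)) (Function('m')(l) = Add(-6, Mul(Mul(l, -6), 8)) = Add(-6, Mul(Mul(-6, l), 8)) = Add(-6, Mul(-48, l)))
Add(Mul(-68341, Pow(Function('y')(-556), -1)), Mul(-500804, Pow(Function('m')(-525), -1))) = Add(Mul(-68341, Pow(32, -1)), Mul(-500804, Pow(Add(-6, Mul(-48, -525)), -1))) = Add(Mul(-68341, Rational(1, 32)), Mul(-500804, Pow(Add(-6, 25200), -1))) = Add(Rational(-68341, 32), Mul(-500804, Pow(25194, -1))) = Add(Rational(-68341, 32), Mul(-500804, Rational(1, 25194))) = Add(Rational(-68341, 32), Rational(-250402, 12597)) = Rational(-868904441, 403104)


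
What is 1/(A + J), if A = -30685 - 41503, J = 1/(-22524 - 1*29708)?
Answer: -52232/3770523617 ≈ -1.3853e-5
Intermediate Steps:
J = -1/52232 (J = 1/(-22524 - 29708) = 1/(-52232) = -1/52232 ≈ -1.9145e-5)
A = -72188
1/(A + J) = 1/(-72188 - 1/52232) = 1/(-3770523617/52232) = -52232/3770523617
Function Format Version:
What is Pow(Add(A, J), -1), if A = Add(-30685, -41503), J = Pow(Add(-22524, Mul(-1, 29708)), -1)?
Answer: Rational(-52232, 3770523617) ≈ -1.3853e-5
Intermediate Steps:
J = Rational(-1, 52232) (J = Pow(Add(-22524, -29708), -1) = Pow(-52232, -1) = Rational(-1, 52232) ≈ -1.9145e-5)
A = -72188
Pow(Add(A, J), -1) = Pow(Add(-72188, Rational(-1, 52232)), -1) = Pow(Rational(-3770523617, 52232), -1) = Rational(-52232, 3770523617)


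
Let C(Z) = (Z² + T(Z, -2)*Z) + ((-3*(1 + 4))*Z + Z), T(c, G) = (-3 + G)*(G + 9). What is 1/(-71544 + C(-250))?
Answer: 1/3206 ≈ 0.00031192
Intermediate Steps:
T(c, G) = (-3 + G)*(9 + G)
C(Z) = Z² - 49*Z (C(Z) = (Z² + (-27 + (-2)² + 6*(-2))*Z) + ((-3*(1 + 4))*Z + Z) = (Z² + (-27 + 4 - 12)*Z) + ((-3*5)*Z + Z) = (Z² - 35*Z) + (-15*Z + Z) = (Z² - 35*Z) - 14*Z = Z² - 49*Z)
1/(-71544 + C(-250)) = 1/(-71544 - 250*(-49 - 250)) = 1/(-71544 - 250*(-299)) = 1/(-71544 + 74750) = 1/3206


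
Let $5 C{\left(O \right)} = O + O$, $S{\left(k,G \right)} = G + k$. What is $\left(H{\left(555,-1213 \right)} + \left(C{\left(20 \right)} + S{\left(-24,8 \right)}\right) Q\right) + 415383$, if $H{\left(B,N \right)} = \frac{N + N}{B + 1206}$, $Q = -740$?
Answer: $\frac{741912157}{1761} \approx 4.213 \cdot 10^{5}$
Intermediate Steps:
$C{\left(O \right)} = \frac{2 O}{5}$ ($C{\left(O \right)} = \frac{O + O}{5} = \frac{2 O}{5}$)
$H{\left(B,N \right)} = \frac{2 N}{1206 + B}$
$\left(H{\left(555,-1213 \right)} + \left(C{\left(20 \right)} + S{\left(-24,8 \right)}\right) Q\right) + 415383 = \left(2 \left(-1213\right) \frac{1}{1206 + 555} + \left(\frac{2}{5} \cdot 20 + \left(8 - 24\right)\right) \left(-740\right)\right) + 415383 = \left(2 \left(-1213\right) \frac{1}{1761} + \left(8 - 16\right) \left(-740\right)\right) + 415383 = \left(2 \left(-1213\right) \frac{1}{1761} - -5920\right) + 415383 = \left(- \frac{2426}{1761} + 5920\right) + 415383 = \frac{10422694}{1761} + 415383 = \frac{741912157}{1761}$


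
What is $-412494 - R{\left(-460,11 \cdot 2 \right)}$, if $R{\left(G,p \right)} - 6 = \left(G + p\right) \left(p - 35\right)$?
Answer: $-418194$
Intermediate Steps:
$R{\left(G,p \right)} = 6 + \left(-35 + p\right) \left(G + p\right)$ ($R{\left(G,p \right)} = 6 + \left(G + p\right) \left(p - 35\right) = 6 + \left(G + p\right) \left(-35 + p\right) = 6 + \left(-35 + p\right) \left(G + p\right)$)
$-412494 - R{\left(-460,11 \cdot 2 \right)} = -412494 - \left(6 + \left(11 \cdot 2\right)^{2} - -16100 - 35 \cdot 11 \cdot 2 - 460 \cdot 11 \cdot 2\right) = -412494 - \left(6 + 22^{2} + 16100 - 770 - 10120\right) = -412494 - \left(6 + 484 + 16100 - 770 - 10120\right) = -412494 - 5700 = -418194$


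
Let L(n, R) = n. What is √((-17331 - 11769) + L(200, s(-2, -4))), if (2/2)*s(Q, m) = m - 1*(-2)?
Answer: 170*I ≈ 170.0*I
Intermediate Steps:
s(Q, m) = 2 + m (s(Q, m) = m - 1*(-2) = m + 2 = 2 + m)
√((-17331 - 11769) + L(200, s(-2, -4))) = √((-17331 - 11769) + 200) = √(-29100 + 200) = √(-28900) = 170*I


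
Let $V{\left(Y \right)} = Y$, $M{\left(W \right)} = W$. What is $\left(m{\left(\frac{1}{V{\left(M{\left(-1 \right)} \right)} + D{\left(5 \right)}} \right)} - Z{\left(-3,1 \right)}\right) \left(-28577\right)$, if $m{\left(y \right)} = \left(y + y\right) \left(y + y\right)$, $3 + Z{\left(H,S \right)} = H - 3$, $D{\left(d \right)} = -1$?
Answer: $-285770$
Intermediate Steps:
$Z{\left(H,S \right)} = -6 + H$ ($Z{\left(H,S \right)} = -3 + \left(H - 3\right) = -3 + \left(-3 + H\right) = -6 + H$)
$m{\left(y \right)} = 4 y^{2}$ ($m{\left(y \right)} = 2 y 2 y = 4 y^{2}$)
$\left(m{\left(\frac{1}{V{\left(M{\left(-1 \right)} \right)} + D{\left(5 \right)}} \right)} - Z{\left(-3,1 \right)}\right) \left(-28577\right) = \left(4 \left(\frac{1}{-1 - 1}\right)^{2} - \left(-6 - 3\right)\right) \left(-28577\right) = \left(4 \left(\frac{1}{-2}\right)^{2} - -9\right) \left(-28577\right) = \left(4 \left(- \frac{1}{2}\right)^{2} + 9\right) \left(-28577\right) = \left(4 \cdot \frac{1}{4} + 9\right) \left(-28577\right) = \left(1 + 9\right) \left(-28577\right) = 10 \left(-28577\right) = -285770$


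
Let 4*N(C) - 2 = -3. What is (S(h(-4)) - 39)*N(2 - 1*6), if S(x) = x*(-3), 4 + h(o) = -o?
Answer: 39/4 ≈ 9.7500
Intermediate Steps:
N(C) = -1/4 (N(C) = 1/2 + (1/4)*(-3) = 1/2 - 3/4 = -1/4)
h(o) = -4 - o
S(x) = -3*x
(S(h(-4)) - 39)*N(2 - 1*6) = (-3*(-4 - 1*(-4)) - 39)*(-1/4) = (-3*(-4 + 4) - 39)*(-1/4) = (-3*0 - 39)*(-1/4) = (0 - 39)*(-1/4) = -39*(-1/4) = 39/4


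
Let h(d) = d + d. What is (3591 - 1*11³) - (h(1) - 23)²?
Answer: 1819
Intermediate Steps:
h(d) = 2*d
(3591 - 1*11³) - (h(1) - 23)² = (3591 - 1*11³) - (2*1 - 23)² = (3591 - 1*1331) - (2 - 23)² = (3591 - 1331) - 1*(-21)² = 2260 - 1*441 = 2260 - 441 = 1819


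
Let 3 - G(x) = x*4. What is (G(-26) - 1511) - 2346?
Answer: -3750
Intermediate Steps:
G(x) = 3 - 4*x (G(x) = 3 - x*4 = 3 - 4*x)
(G(-26) - 1511) - 2346 = ((3 - 4*(-26)) - 1511) - 2346 = ((3 + 104) - 1511) - 2346 = (107 - 1511) - 2346 = -1404 - 2346 = -3750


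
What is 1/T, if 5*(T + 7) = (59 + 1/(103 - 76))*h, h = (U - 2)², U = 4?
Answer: 135/5431 ≈ 0.024857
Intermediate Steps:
h = 4 (h = (4 - 2)² = 2² = 4)
T = 5431/135 (T = -7 + ((59 + 1/(103 - 76))*4)/5 = -7 + ((59 + 1/27)*4)/5 = -7 + ((1594/27)*4)/5 = -7 + (⅕)*(6376/27) = -7 + 6376/135 = 5431/135 ≈ 40.230)
1/T = 1/(5431/135) = 135/5431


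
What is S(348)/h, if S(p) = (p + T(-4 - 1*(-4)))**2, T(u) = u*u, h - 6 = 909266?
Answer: 15138/113659 ≈ 0.13319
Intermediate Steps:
h = 909272 (h = 6 + 909266 = 909272)
T(u) = u**2
S(p) = p**2 (S(p) = (p + (-4 - 1*(-4))**2)**2 = (p + (-4 + 4)**2)**2 = (p + 0**2)**2 = (p + 0)**2 = p**2)
S(348)/h = 348**2/909272 = 121104*(1/909272) = 15138/113659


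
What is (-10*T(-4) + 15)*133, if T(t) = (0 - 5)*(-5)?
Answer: -31255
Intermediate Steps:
T(t) = 25 (T(t) = -5*(-5) = 25)
(-10*T(-4) + 15)*133 = (-10*25 + 15)*133 = (-250 + 15)*133 = -235*133 = -31255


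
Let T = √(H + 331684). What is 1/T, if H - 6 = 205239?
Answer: √536929/536929 ≈ 0.0013647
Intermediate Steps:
H = 205245 (H = 6 + 205239 = 205245)
T = √536929 (T = √(205245 + 331684) = √536929 ≈ 732.75)
1/T = 1/(√536929) = √536929/536929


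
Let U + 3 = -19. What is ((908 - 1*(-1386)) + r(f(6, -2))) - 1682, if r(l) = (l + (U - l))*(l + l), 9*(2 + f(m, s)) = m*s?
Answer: 2276/3 ≈ 758.67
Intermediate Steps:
U = -22 (U = -3 - 19 = -22)
f(m, s) = -2 + m*s/9 (f(m, s) = -2 + (m*s)/9 = -2 + m*s/9)
r(l) = -44*l (r(l) = (l + (-22 - l))*(l + l) = -44*l)
((908 - 1*(-1386)) + r(f(6, -2))) - 1682 = ((908 - 1*(-1386)) - 44*(-2 + (⅑)*6*(-2))) - 1682 = ((908 + 1386) - 44*(-2 - 4/3)) - 1682 = (2294 - 44*(-10/3)) - 1682 = (2294 + 440/3) - 1682 = 7322/3 - 1682 = 2276/3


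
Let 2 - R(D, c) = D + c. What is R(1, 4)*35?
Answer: -105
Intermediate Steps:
R(D, c) = 2 - D - c (R(D, c) = 2 - (D + c) = 2 + (-D - c) = 2 - D - c)
R(1, 4)*35 = (2 - 1*1 - 1*4)*35 = (2 - 1 - 4)*35 = -3*35 = -105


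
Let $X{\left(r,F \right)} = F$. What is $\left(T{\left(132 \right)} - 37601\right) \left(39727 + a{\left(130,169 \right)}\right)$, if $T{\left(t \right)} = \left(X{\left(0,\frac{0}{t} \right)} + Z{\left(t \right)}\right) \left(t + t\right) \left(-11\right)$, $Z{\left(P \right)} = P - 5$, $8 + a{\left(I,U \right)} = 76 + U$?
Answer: $-16241729276$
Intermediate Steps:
$a{\left(I,U \right)} = 68 + U$ ($a{\left(I,U \right)} = -8 + \left(76 + U\right) = 68 + U$)
$Z{\left(P \right)} = -5 + P$ ($Z{\left(P \right)} = P - 5 = -5 + P$)
$T{\left(t \right)} = - 22 t \left(-5 + t\right)$ ($T{\left(t \right)} = \left(\frac{0}{t} + \left(-5 + t\right)\right) \left(t + t\right) \left(-11\right) = \left(0 + \left(-5 + t\right)\right) 2 t \left(-11\right) = \left(-5 + t\right) 2 t \left(-11\right) = 2 t \left(-5 + t\right) \left(-11\right) = - 22 t \left(-5 + t\right)$)
$\left(T{\left(132 \right)} - 37601\right) \left(39727 + a{\left(130,169 \right)}\right) = \left(22 \cdot 132 \left(5 - 132\right) - 37601\right) \left(39727 + \left(68 + 169\right)\right) = \left(22 \cdot 132 \left(5 - 132\right) - 37601\right) \left(39727 + 237\right) = \left(22 \cdot 132 \left(-127\right) - 37601\right) 39964 = \left(-368808 - 37601\right) 39964 = \left(-406409\right) 39964 = -16241729276$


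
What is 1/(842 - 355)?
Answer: 1/487 ≈ 0.0020534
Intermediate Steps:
1/(842 - 355) = 1/487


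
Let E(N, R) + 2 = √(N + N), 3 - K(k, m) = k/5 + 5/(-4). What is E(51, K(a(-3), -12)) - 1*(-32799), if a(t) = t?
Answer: 32797 + √102 ≈ 32807.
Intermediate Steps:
K(k, m) = 17/4 - k/5 (K(k, m) = 3 - (k/5 + 5/(-4)) = 3 - (k*(⅕) + 5*(-¼)) = 3 - (k/5 - 5/4) = 3 - (-5/4 + k/5) = 3 + (5/4 - k/5) = 17/4 - k/5)
E(N, R) = -2 + √2*√N (E(N, R) = -2 + √(N + N) = -2 + √(2*N) = -2 + √2*√N)
E(51, K(a(-3), -12)) - 1*(-32799) = (-2 + √2*√51) - 1*(-32799) = (-2 + √102) + 32799 = 32797 + √102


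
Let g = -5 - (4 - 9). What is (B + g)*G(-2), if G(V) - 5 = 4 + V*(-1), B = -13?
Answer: -143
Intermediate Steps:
g = 0 (g = -5 - 1*(-5) = -5 + 5 = 0)
G(V) = 9 - V (G(V) = 5 + (4 + V*(-1)) = 5 + (4 - V) = 9 - V)
(B + g)*G(-2) = (-13 + 0)*(9 - 1*(-2)) = -13*(9 + 2) = -13*11 = -143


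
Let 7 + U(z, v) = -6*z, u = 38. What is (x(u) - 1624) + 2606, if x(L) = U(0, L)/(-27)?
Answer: 26521/27 ≈ 982.26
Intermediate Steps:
U(z, v) = -7 - 6*z
x(L) = 7/27 (x(L) = (-7 - 6*0)/(-27) = (-7 + 0)*(-1/27) = -7*(-1/27) = 7/27)
(x(u) - 1624) + 2606 = (7/27 - 1624) + 2606 = -43841/27 + 2606 = 26521/27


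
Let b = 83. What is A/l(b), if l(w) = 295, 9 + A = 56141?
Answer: 56132/295 ≈ 190.28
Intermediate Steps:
A = 56132 (A = -9 + 56141 = 56132)
A/l(b) = 56132/295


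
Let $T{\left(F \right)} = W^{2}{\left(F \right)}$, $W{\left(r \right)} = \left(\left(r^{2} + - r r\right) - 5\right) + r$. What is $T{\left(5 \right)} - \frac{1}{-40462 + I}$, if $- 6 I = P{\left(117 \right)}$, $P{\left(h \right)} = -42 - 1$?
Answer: $\frac{6}{242729} \approx 2.4719 \cdot 10^{-5}$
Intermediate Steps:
$P{\left(h \right)} = -43$ ($P{\left(h \right)} = -42 - 1 = -43$)
$I = \frac{43}{6}$ ($I = \left(- \frac{1}{6}\right) \left(-43\right) = \frac{43}{6} \approx 7.1667$)
$W{\left(r \right)} = -5 + r$ ($W{\left(r \right)} = \left(\left(r^{2} - r^{2}\right) - 5\right) + r = \left(0 - 5\right) + r = -5 + r$)
$T{\left(F \right)} = \left(-5 + F\right)^{2}$
$T{\left(5 \right)} - \frac{1}{-40462 + I} = \left(-5 + 5\right)^{2} - \frac{1}{-40462 + \frac{43}{6}} = 0^{2} - \frac{1}{- \frac{242729}{6}} = 0 - - \frac{6}{242729} = 0 + \frac{6}{242729} = \frac{6}{242729}$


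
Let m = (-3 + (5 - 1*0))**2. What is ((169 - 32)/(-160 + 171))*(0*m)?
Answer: 0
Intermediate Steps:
m = 4 (m = (-3 + (5 + 0))**2 = (-3 + 5)**2 = 2**2 = 4)
((169 - 32)/(-160 + 171))*(0*m) = ((169 - 32)/(-160 + 171))*(0*4) = (137/11)*0 = 0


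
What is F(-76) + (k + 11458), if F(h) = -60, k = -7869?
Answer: 3529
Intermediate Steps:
F(-76) + (k + 11458) = -60 + (-7869 + 11458) = -60 + 3589 = 3529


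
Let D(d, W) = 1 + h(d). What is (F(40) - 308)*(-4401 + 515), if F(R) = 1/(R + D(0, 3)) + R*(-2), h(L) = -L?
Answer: 61814602/41 ≈ 1.5077e+6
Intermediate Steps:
D(d, W) = 1 - d
F(R) = 1/(1 + R) - 2*R (F(R) = 1/(R + (1 - 1*0)) + R*(-2) = 1/(R + (1 + 0)) - 2*R = 1/(R + 1) - 2*R = 1/(1 + R) - 2*R)
(F(40) - 308)*(-4401 + 515) = ((1 - 2*40 - 2*40**2)/(1 + 40) - 308)*(-4401 + 515) = ((1 - 80 - 2*1600)/41 - 308)*(-3886) = ((1 - 80 - 3200)/41 - 308)*(-3886) = ((1/41)*(-3279) - 308)*(-3886) = (-3279/41 - 308)*(-3886) = -15907/41*(-3886) = 61814602/41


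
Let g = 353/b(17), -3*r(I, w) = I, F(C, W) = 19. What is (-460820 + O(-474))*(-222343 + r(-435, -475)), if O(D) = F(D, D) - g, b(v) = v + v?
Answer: 1740653248113/17 ≈ 1.0239e+11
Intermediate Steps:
b(v) = 2*v
r(I, w) = -I/3
g = 353/34 (g = 353/((2*17)) = 353/34 ≈ 10.382)
O(D) = 293/34 (O(D) = 19 - 1*353/34 = 19 - 353/34 = 293/34)
(-460820 + O(-474))*(-222343 + r(-435, -475)) = (-460820 + 293/34)*(-222343 - ⅓*(-435)) = -15667587*(-222343 + 145)/34 = -15667587/34*(-222198) = 1740653248113/17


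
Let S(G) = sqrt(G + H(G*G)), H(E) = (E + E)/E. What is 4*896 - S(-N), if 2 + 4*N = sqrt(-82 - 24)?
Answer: 3584 - sqrt(10 - I*sqrt(106))/2 ≈ 3582.3 + 0.73762*I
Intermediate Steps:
N = -1/2 + I*sqrt(106)/4 (N = -1/2 + sqrt(-82 - 24)/4 = -1/2 + sqrt(-106)/4 = -1/2 + (I*sqrt(106))/4 = -1/2 + I*sqrt(106)/4 ≈ -0.5 + 2.5739*I)
H(E) = 2 (H(E) = (2*E)/E = 2)
S(G) = sqrt(2 + G) (S(G) = sqrt(G + 2) = sqrt(2 + G))
4*896 - S(-N) = 4*896 - sqrt(2 - (-1/2 + I*sqrt(106)/4)) = 3584 - sqrt(2 + (1/2 - I*sqrt(106)/4)) = 3584 - sqrt(5/2 - I*sqrt(106)/4)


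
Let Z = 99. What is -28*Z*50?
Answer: -138600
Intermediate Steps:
-28*Z*50 = -28*99*50 = -2772*50 = -138600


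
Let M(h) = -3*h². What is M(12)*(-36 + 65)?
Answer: -12528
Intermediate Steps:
M(12)*(-36 + 65) = (-3*12²)*(-36 + 65) = -3*144*29 = -432*29 = -12528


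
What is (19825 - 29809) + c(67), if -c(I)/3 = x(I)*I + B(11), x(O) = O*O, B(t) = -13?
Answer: -912234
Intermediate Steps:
x(O) = O**2
c(I) = 39 - 3*I**3 (c(I) = -3*(I**2*I - 13) = -3*(I**3 - 13) = -3*(-13 + I**3) = 39 - 3*I**3)
(19825 - 29809) + c(67) = (19825 - 29809) + (39 - 3*67**3) = -9984 + (39 - 3*300763) = -9984 + (39 - 902289) = -9984 - 902250 = -912234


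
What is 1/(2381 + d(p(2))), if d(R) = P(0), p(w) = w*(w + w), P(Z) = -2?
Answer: 1/2379 ≈ 0.00042034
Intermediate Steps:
p(w) = 2*w**2 (p(w) = w*(2*w) = 2*w**2)
d(R) = -2
1/(2381 + d(p(2))) = 1/(2381 - 2) = 1/2379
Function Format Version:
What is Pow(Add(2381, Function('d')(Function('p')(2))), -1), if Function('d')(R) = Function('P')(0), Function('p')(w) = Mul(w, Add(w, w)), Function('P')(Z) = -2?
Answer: Rational(1, 2379) ≈ 0.00042034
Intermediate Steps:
Function('p')(w) = Mul(2, Pow(w, 2)) (Function('p')(w) = Mul(w, Mul(2, w)) = Mul(2, Pow(w, 2)))
Function('d')(R) = -2
Pow(Add(2381, Function('d')(Function('p')(2))), -1) = Pow(Add(2381, -2), -1) = Pow(2379, -1) = Rational(1, 2379)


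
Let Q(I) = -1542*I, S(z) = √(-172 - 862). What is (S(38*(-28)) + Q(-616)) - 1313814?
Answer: -363942 + I*√1034 ≈ -3.6394e+5 + 32.156*I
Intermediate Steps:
S(z) = I*√1034 (S(z) = √(-1034) = I*√1034)
(S(38*(-28)) + Q(-616)) - 1313814 = (I*√1034 - 1542*(-616)) - 1313814 = (I*√1034 + 949872) - 1313814 = (949872 + I*√1034) - 1313814 = -363942 + I*√1034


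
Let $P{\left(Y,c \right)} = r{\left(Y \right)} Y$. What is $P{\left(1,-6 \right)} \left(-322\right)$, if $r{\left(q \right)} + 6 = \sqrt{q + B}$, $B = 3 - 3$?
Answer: $1610$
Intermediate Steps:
$B = 0$ ($B = 3 - 3 = 0$)
$r{\left(q \right)} = -6 + \sqrt{q}$ ($r{\left(q \right)} = -6 + \sqrt{q + 0} = -6 + \sqrt{q}$)
$P{\left(Y,c \right)} = Y \left(-6 + \sqrt{Y}\right)$ ($P{\left(Y,c \right)} = \left(-6 + \sqrt{Y}\right) Y = Y \left(-6 + \sqrt{Y}\right)$)
$P{\left(1,-6 \right)} \left(-322\right) = 1 \left(-6 + \sqrt{1}\right) \left(-322\right) = 1 \left(-6 + 1\right) \left(-322\right) = 1 \left(-5\right) \left(-322\right) = \left(-5\right) \left(-322\right) = 1610$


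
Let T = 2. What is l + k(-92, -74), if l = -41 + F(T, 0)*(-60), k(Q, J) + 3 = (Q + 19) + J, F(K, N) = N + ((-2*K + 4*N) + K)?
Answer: -71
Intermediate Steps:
F(K, N) = -K + 5*N (F(K, N) = N + (-K + 4*N) = -K + 5*N)
k(Q, J) = 16 + J + Q (k(Q, J) = -3 + ((Q + 19) + J) = -3 + ((19 + Q) + J) = -3 + (19 + J + Q) = 16 + J + Q)
l = 79 (l = -41 + (-1*2 + 5*0)*(-60) = -41 + (-2 + 0)*(-60) = -41 - 2*(-60) = -41 + 120 = 79)
l + k(-92, -74) = 79 + (16 - 74 - 92) = 79 - 150 = -71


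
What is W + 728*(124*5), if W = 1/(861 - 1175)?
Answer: 141727039/314 ≈ 4.5136e+5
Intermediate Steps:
W = -1/314 (W = 1/(-314) = -1/314 ≈ -0.0031847)
W + 728*(124*5) = -1/314 + 728*(124*5) = -1/314 + 728*620 = -1/314 + 451360 = 141727039/314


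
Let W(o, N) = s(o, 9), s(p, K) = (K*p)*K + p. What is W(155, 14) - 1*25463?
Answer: -12753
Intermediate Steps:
s(p, K) = p + p*K² (s(p, K) = p*K² + p = p + p*K²)
W(o, N) = 82*o (W(o, N) = o*(1 + 9²) = o*(1 + 81) = o*82 = 82*o)
W(155, 14) - 1*25463 = 82*155 - 1*25463 = 12710 - 25463 = -12753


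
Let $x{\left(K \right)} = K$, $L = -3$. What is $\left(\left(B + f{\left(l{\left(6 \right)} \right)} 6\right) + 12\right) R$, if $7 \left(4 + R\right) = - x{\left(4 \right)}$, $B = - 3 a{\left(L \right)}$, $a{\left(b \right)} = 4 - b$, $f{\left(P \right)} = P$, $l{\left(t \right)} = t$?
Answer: $- \frac{864}{7} \approx -123.43$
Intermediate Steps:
$B = -21$ ($B = - 3 \left(4 - -3\right) = - 3 \left(4 + 3\right) = \left(-3\right) 7 = -21$)
$R = - \frac{32}{7}$ ($R = -4 + \frac{\left(-1\right) 4}{7} = -4 + \frac{1}{7} \left(-4\right) = -4 - \frac{4}{7} = - \frac{32}{7} \approx -4.5714$)
$\left(\left(B + f{\left(l{\left(6 \right)} \right)} 6\right) + 12\right) R = \left(\left(-21 + 6 \cdot 6\right) + 12\right) \left(- \frac{32}{7}\right) = \left(\left(-21 + 36\right) + 12\right) \left(- \frac{32}{7}\right) = \left(15 + 12\right) \left(- \frac{32}{7}\right) = 27 \left(- \frac{32}{7}\right) = - \frac{864}{7}$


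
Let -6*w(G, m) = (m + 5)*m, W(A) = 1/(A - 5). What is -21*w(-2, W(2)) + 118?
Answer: 1013/9 ≈ 112.56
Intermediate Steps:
W(A) = 1/(-5 + A)
w(G, m) = -m*(5 + m)/6 (w(G, m) = -(m + 5)*m/6 = -(5 + m)*m/6 = -m*(5 + m)/6)
-21*w(-2, W(2)) + 118 = -(-7)*(5 + 1/(-5 + 2))/(2*(-5 + 2)) + 118 = -(-7)*(5 + 1/(-3))/(2*(-3)) + 118 = -(-7)*(-1)*(5 - ⅓)/(2*3) + 118 = -(-7)*(-1)*14/(2*3*3) + 118 = -21*7/27 + 118 = -49/9 + 118 = 1013/9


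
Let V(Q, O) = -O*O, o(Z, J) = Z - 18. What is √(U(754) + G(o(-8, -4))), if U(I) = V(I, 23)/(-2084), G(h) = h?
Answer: 7*I*√570495/1042 ≈ 5.0741*I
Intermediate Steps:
o(Z, J) = -18 + Z
V(Q, O) = -O²
U(I) = 529/2084 (U(I) = -1*23²/(-2084) = -1*529*(-1/2084) = -529*(-1/2084) = 529/2084)
√(U(754) + G(o(-8, -4))) = √(529/2084 + (-18 - 8)) = √(529/2084 - 26) = √(-53655/2084) = 7*I*√570495/1042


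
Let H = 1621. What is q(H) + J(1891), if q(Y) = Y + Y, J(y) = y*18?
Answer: 37280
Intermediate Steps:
J(y) = 18*y
q(Y) = 2*Y
q(H) + J(1891) = 2*1621 + 18*1891 = 3242 + 34038 = 37280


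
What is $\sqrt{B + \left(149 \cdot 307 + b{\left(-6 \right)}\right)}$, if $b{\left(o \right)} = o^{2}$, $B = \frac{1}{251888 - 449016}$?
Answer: $\frac{\sqrt{444736671843502}}{98564} \approx 213.96$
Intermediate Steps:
$B = - \frac{1}{197128}$ ($B = \frac{1}{-197128} = - \frac{1}{197128} \approx -5.0728 \cdot 10^{-6}$)
$\sqrt{B + \left(149 \cdot 307 + b{\left(-6 \right)}\right)} = \sqrt{- \frac{1}{197128} + \left(149 \cdot 307 + \left(-6\right)^{2}\right)} = \sqrt{- \frac{1}{197128} + \left(45743 + 36\right)} = \sqrt{- \frac{1}{197128} + 45779} = \sqrt{\frac{9024322711}{197128}} = \frac{\sqrt{444736671843502}}{98564}$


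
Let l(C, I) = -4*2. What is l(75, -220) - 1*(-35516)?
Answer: 35508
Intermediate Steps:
l(C, I) = -8
l(75, -220) - 1*(-35516) = -8 - 1*(-35516) = -8 + 35516 = 35508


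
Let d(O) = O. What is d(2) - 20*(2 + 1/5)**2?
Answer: -474/5 ≈ -94.800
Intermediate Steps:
d(2) - 20*(2 + 1/5)**2 = 2 - 20*(2 + 1/5)**2 = 2 - 20*(11/5)**2 = 2 - 20*121/25 = 2 - 484/5 = -474/5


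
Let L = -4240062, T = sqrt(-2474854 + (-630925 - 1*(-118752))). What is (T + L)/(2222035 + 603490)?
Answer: -4240062/2825525 + I*sqrt(2987027)/2825525 ≈ -1.5006 + 0.00061167*I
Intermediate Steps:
T = I*sqrt(2987027) (T = sqrt(-2474854 + (-630925 + 118752)) = sqrt(-2474854 - 512173) = sqrt(-2987027) = I*sqrt(2987027) ≈ 1728.3*I)
(T + L)/(2222035 + 603490) = (I*sqrt(2987027) - 4240062)/(2222035 + 603490) = (-4240062 + I*sqrt(2987027))/2825525 = (-4240062 + I*sqrt(2987027))*(1/2825525) = -4240062/2825525 + I*sqrt(2987027)/2825525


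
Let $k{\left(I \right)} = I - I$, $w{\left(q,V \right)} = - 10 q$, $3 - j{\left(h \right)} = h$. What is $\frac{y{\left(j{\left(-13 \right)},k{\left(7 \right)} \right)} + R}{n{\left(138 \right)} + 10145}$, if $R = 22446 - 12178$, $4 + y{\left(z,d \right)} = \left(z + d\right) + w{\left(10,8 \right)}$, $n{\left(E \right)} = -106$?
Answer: $\frac{10180}{10039} \approx 1.014$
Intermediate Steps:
$j{\left(h \right)} = 3 - h$
$k{\left(I \right)} = 0$
$y{\left(z,d \right)} = -104 + d + z$ ($y{\left(z,d \right)} = -4 - \left(100 - d - z\right) = -4 + \left(-100 + d + z\right) = -104 + d + z$)
$R = 10268$
$\frac{y{\left(j{\left(-13 \right)},k{\left(7 \right)} \right)} + R}{n{\left(138 \right)} + 10145} = \frac{\left(-104 + 0 + \left(3 - -13\right)\right) + 10268}{-106 + 10145} = \frac{\left(-104 + 0 + \left(3 + 13\right)\right) + 10268}{10039} = \left(\left(-104 + 0 + 16\right) + 10268\right) \frac{1}{10039} = \left(-88 + 10268\right) \frac{1}{10039} = 10180 \cdot \frac{1}{10039} = \frac{10180}{10039}$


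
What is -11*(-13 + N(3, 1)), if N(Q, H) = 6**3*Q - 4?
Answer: -6941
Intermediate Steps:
N(Q, H) = -4 + 216*Q (N(Q, H) = 216*Q - 4 = -4 + 216*Q)
-11*(-13 + N(3, 1)) = -11*(-13 + (-4 + 216*3)) = -11*(-13 + (-4 + 648)) = -11*(-13 + 644) = -11*631 = -6941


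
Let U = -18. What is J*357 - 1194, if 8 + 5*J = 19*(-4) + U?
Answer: -42384/5 ≈ -8476.8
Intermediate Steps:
J = -102/5 (J = -8/5 + (19*(-4) - 18)/5 = -8/5 + (-76 - 18)/5 = -8/5 + (⅕)*(-94) = -8/5 - 94/5 = -102/5 ≈ -20.400)
J*357 - 1194 = -102/5*357 - 1194 = -36414/5 - 1194 = -42384/5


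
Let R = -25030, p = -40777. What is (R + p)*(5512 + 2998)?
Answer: -560017570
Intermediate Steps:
(R + p)*(5512 + 2998) = (-25030 - 40777)*(5512 + 2998) = -65807*8510 = -560017570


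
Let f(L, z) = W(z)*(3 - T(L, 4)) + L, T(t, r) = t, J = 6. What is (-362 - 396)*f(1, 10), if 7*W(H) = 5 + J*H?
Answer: -103846/7 ≈ -14835.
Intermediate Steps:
W(H) = 5/7 + 6*H/7 (W(H) = (5 + 6*H)/7 = 5/7 + 6*H/7)
f(L, z) = L + (3 - L)*(5/7 + 6*z/7) (f(L, z) = (5/7 + 6*z/7)*(3 - L) + L = (3 - L)*(5/7 + 6*z/7) + L = L + (3 - L)*(5/7 + 6*z/7))
(-362 - 396)*f(1, 10) = (-362 - 396)*(15/7 + (2/7)*1 + (18/7)*10 - 6/7*1*10) = -758*(15/7 + 2/7 + 180/7 - 60/7) = -758*137/7 = -103846/7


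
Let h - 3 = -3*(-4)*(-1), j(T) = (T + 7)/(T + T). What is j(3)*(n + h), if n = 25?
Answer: 80/3 ≈ 26.667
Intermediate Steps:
j(T) = (7 + T)/(2*T) (j(T) = (7 + T)/((2*T)) = (7 + T)*(1/(2*T)) = (7 + T)/(2*T))
h = -9 (h = 3 - 3*(-4)*(-1) = 3 + 12*(-1) = 3 - 12 = -9)
j(3)*(n + h) = ((½)*(7 + 3)/3)*(25 - 9) = ((½)*(⅓)*10)*16 = (5/3)*16 = 80/3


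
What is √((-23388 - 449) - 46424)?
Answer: I*√70261 ≈ 265.07*I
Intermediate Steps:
√((-23388 - 449) - 46424) = √(-23837 - 46424) = √(-70261) = I*√70261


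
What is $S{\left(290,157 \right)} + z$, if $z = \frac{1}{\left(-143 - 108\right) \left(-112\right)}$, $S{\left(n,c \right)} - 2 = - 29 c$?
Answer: $- \frac{127937711}{28112} \approx -4551.0$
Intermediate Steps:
$S{\left(n,c \right)} = 2 - 29 c$
$z = \frac{1}{28112}$ ($z = \frac{1}{\left(-251\right) \left(-112\right)} = \frac{1}{28112} \approx 3.5572 \cdot 10^{-5}$)
$S{\left(290,157 \right)} + z = \left(2 - 4553\right) + \frac{1}{28112} = -4551 + \frac{1}{28112} = - \frac{127937711}{28112}$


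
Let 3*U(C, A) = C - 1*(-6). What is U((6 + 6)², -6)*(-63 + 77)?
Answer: 700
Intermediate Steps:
U(C, A) = 2 + C/3 (U(C, A) = (C - 1*(-6))/3 = (C + 6)/3 = (6 + C)/3 = 2 + C/3)
U((6 + 6)², -6)*(-63 + 77) = (2 + (6 + 6)²/3)*(-63 + 77) = (2 + (⅓)*12²)*14 = (2 + (⅓)*144)*14 = (2 + 48)*14 = 50*14 = 700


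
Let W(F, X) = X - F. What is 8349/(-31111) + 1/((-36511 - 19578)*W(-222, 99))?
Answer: -150320177692/560140146159 ≈ -0.26836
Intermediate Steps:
8349/(-31111) + 1/((-36511 - 19578)*W(-222, 99)) = 8349/(-31111) + 1/((-36511 - 19578)*(99 - 1*(-222))) = 8349*(-1/31111) + 1/((-56089)*(99 + 222)) = -8349/31111 - 1/56089/321 = -8349/31111 - 1/56089*1/321 = -8349/31111 - 1/18004569 = -150320177692/560140146159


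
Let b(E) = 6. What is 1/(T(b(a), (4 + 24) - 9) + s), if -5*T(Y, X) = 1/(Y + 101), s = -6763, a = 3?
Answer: -535/3618206 ≈ -0.00014786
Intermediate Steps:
T(Y, X) = -1/(5*(101 + Y)) (T(Y, X) = -1/(5*(Y + 101)) = -1/(5*(101 + Y)))
1/(T(b(a), (4 + 24) - 9) + s) = 1/(-1/(505 + 5*6) - 6763) = 1/(-1/(505 + 30) - 6763) = 1/(-1/535 - 6763) = 1/(-3618206/535) = -535/3618206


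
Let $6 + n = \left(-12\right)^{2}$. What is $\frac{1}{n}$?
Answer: $\frac{1}{138} \approx 0.0072464$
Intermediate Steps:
$n = 138$ ($n = -6 + \left(-12\right)^{2} = -6 + 144 = 138$)
$\frac{1}{n} = \frac{1}{138}$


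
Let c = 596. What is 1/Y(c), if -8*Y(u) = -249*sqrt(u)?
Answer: 4*sqrt(149)/37101 ≈ 0.0013160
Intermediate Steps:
Y(u) = 249*sqrt(u)/8 (Y(u) = -(-249)*sqrt(u)/8 = 249*sqrt(u)/8)
1/Y(c) = 1/(249*sqrt(596)/8) = 1/(249*(2*sqrt(149))/8) = 1/(249*sqrt(149)/4) = 4*sqrt(149)/37101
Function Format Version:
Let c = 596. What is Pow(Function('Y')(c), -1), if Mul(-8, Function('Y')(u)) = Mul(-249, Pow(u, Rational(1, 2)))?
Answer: Mul(Rational(4, 37101), Pow(149, Rational(1, 2))) ≈ 0.0013160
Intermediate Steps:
Function('Y')(u) = Mul(Rational(249, 8), Pow(u, Rational(1, 2))) (Function('Y')(u) = Mul(Rational(-1, 8), Mul(-249, Pow(u, Rational(1, 2)))) = Mul(Rational(249, 8), Pow(u, Rational(1, 2))))
Pow(Function('Y')(c), -1) = Pow(Mul(Rational(249, 8), Pow(596, Rational(1, 2))), -1) = Pow(Mul(Rational(249, 8), Mul(2, Pow(149, Rational(1, 2)))), -1) = Pow(Mul(Rational(249, 4), Pow(149, Rational(1, 2))), -1) = Mul(Rational(4, 37101), Pow(149, Rational(1, 2)))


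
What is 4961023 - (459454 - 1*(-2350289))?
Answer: 2151280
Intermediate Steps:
4961023 - (459454 - 1*(-2350289)) = 4961023 - (459454 + 2350289) = 4961023 - 1*2809743 = 4961023 - 2809743 = 2151280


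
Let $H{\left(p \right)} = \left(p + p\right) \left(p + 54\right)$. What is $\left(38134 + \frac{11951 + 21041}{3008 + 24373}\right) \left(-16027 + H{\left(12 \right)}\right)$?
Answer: $- \frac{15081092404378}{27381} \approx -5.5079 \cdot 10^{8}$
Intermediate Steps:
$H{\left(p \right)} = 2 p \left(54 + p\right)$
$\left(38134 + \frac{11951 + 21041}{3008 + 24373}\right) \left(-16027 + H{\left(12 \right)}\right) = \left(38134 + \frac{11951 + 21041}{3008 + 24373}\right) \left(-16027 + 2 \cdot 12 \left(54 + 12\right)\right) = \left(38134 + \frac{32992}{27381}\right) \left(-16027 + 2 \cdot 12 \cdot 66\right) = \left(38134 + 32992 \cdot \frac{1}{27381}\right) \left(-16027 + 1584\right) = \left(38134 + \frac{32992}{27381}\right) \left(-14443\right) = \frac{1044180046}{27381} \left(-14443\right) = - \frac{15081092404378}{27381}$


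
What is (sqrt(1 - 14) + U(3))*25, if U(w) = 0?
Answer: 25*I*sqrt(13) ≈ 90.139*I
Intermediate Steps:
(sqrt(1 - 14) + U(3))*25 = (sqrt(1 - 14) + 0)*25 = (sqrt(-13) + 0)*25 = (I*sqrt(13) + 0)*25 = (I*sqrt(13))*25 = 25*I*sqrt(13)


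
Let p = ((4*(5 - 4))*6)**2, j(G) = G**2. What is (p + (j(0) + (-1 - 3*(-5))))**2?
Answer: 348100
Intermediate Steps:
p = 576 (p = ((4*1)*6)**2 = (4*6)**2 = 24**2 = 576)
(p + (j(0) + (-1 - 3*(-5))))**2 = (576 + (0**2 + (-1 - 3*(-5))))**2 = (576 + (0 + (-1 + 15)))**2 = (576 + (0 + 14))**2 = (576 + 14)**2 = 590**2 = 348100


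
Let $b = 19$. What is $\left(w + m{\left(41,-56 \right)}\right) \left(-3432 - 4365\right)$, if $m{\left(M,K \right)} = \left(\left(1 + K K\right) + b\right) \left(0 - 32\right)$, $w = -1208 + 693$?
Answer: $791450079$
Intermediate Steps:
$w = -515$
$m{\left(M,K \right)} = -640 - 32 K^{2}$ ($m{\left(M,K \right)} = \left(\left(1 + K K\right) + 19\right) \left(0 - 32\right) = \left(\left(1 + K^{2}\right) + 19\right) \left(-32\right) = \left(20 + K^{2}\right) \left(-32\right) = -640 - 32 K^{2}$)
$\left(w + m{\left(41,-56 \right)}\right) \left(-3432 - 4365\right) = \left(-515 - \left(640 + 32 \left(-56\right)^{2}\right)\right) \left(-3432 - 4365\right) = \left(-515 - 100992\right) \left(-7797\right) = \left(-101507\right) \left(-7797\right) = 791450079$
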